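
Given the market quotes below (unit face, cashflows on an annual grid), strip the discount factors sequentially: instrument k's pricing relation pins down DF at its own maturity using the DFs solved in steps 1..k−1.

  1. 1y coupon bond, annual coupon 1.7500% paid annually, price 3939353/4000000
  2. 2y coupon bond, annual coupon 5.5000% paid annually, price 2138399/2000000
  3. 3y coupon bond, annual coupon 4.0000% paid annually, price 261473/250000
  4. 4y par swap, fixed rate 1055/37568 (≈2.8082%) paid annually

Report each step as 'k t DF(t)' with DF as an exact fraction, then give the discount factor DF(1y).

step 1 [1y] bond c/1=7/400: DF=(3939353/4000000 − 7/400·(0))/(1+7/400) = 9679/10000 ≈ 0.967900
step 2 [2y] bond c/1=11/200: DF=(2138399/2000000 − 11/200·(0.967900))/(1+11/200) = 963/1000 ≈ 0.963000
step 3 [3y] bond c/1=1/25: DF=(261473/250000 − 1/25·(0.967900+0.963000))/(1+1/25) = 4657/5000 ≈ 0.931400
step 4 [4y] swap r/1=1055/37568: DF=(1 − 1055/37568·(0.967900+0.963000+0.931400))/(1+1055/37568) = 1789/2000 ≈ 0.894500

1 1 9679/10000
2 2 963/1000
3 3 4657/5000
4 4 1789/2000
DF(1y) = 9679/10000 ≈ 0.967900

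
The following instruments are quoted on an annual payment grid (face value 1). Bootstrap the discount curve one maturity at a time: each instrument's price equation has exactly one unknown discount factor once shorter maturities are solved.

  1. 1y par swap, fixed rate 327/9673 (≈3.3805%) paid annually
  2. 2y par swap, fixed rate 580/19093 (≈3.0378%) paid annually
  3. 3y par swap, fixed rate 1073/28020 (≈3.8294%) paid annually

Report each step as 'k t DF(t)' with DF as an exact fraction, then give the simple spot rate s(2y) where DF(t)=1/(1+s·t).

1 1 9673/10000
2 2 471/500
3 3 8927/10000
s(2y) = (1/(471/500) − 1)/(2) = 29/942 ≈ 3.0786%

step 1 [1y] swap r/1=327/9673: DF=(1 − 327/9673·(0))/(1+327/9673) = 9673/10000 ≈ 0.967300
step 2 [2y] swap r/1=580/19093: DF=(1 − 580/19093·(0.967300))/(1+580/19093) = 471/500 ≈ 0.942000
step 3 [3y] swap r/1=1073/28020: DF=(1 − 1073/28020·(0.967300+0.942000))/(1+1073/28020) = 8927/10000 ≈ 0.892700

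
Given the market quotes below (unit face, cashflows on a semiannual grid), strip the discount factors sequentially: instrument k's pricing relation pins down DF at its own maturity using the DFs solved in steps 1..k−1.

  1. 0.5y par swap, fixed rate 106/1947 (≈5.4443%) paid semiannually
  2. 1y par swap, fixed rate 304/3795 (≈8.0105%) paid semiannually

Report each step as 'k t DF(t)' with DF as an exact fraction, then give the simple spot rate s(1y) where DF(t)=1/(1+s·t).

1 1/2 1947/2000
2 1 231/250
s(1y) = (1/(231/250) − 1)/(1) = 19/231 ≈ 8.2251%

step 1 [0.5y] swap r/2=53/1947: DF=(1 − 53/1947·(0))/(1+53/1947) = 1947/2000 ≈ 0.973500
step 2 [1y] swap r/2=152/3795: DF=(1 − 152/3795·(0.973500))/(1+152/3795) = 231/250 ≈ 0.924000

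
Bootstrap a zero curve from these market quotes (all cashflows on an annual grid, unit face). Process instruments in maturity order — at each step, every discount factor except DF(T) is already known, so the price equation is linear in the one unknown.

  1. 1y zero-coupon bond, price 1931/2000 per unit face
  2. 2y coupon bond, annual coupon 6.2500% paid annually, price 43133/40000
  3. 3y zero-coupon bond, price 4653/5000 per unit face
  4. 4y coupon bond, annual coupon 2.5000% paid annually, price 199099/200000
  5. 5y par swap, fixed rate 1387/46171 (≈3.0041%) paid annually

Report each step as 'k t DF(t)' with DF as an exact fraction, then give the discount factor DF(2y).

1 1 1931/2000
2 2 9581/10000
3 3 4653/5000
4 4 1127/1250
5 5 8613/10000
DF(2y) = 9581/10000 ≈ 0.958100

step 1 [1y] zero: DF = P = 1931/2000 ≈ 0.965500
step 2 [2y] bond c/1=1/16: DF=(43133/40000 − 1/16·(0.965500))/(1+1/16) = 9581/10000 ≈ 0.958100
step 3 [3y] zero: DF = P = 4653/5000 ≈ 0.930600
step 4 [4y] bond c/1=1/40: DF=(199099/200000 − 1/40·(0.965500+0.958100+0.930600))/(1+1/40) = 1127/1250 ≈ 0.901600
step 5 [5y] swap r/1=1387/46171: DF=(1 − 1387/46171·(0.965500+0.958100+0.930600+0.901600))/(1+1387/46171) = 8613/10000 ≈ 0.861300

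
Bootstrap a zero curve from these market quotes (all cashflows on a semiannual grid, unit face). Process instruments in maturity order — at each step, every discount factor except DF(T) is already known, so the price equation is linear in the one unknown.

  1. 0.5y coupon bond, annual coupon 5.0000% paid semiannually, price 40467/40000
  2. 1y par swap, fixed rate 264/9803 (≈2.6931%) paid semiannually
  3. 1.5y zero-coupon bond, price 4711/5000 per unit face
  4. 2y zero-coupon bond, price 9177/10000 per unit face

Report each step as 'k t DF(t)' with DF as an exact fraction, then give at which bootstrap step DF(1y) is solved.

1 1/2 987/1000
2 1 1217/1250
3 3/2 4711/5000
4 2 9177/10000
DF(1y) is solved at step 2

step 1 [0.5y] bond c/2=1/40: DF=(40467/40000 − 1/40·(0))/(1+1/40) = 987/1000 ≈ 0.987000
step 2 [1y] swap r/2=132/9803: DF=(1 − 132/9803·(0.987000))/(1+132/9803) = 1217/1250 ≈ 0.973600
step 3 [1.5y] zero: DF = P = 4711/5000 ≈ 0.942200
step 4 [2y] zero: DF = P = 9177/10000 ≈ 0.917700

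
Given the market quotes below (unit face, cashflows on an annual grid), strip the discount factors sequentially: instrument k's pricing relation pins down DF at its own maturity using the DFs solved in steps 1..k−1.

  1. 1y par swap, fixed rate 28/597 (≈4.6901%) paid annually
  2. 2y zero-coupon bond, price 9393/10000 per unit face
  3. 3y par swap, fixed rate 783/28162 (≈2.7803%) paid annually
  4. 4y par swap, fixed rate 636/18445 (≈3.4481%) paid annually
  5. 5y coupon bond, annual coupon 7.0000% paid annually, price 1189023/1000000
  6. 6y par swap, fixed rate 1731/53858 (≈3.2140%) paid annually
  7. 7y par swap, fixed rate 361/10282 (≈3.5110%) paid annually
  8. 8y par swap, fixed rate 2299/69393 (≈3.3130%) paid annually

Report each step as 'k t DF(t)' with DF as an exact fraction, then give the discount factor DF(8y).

step 1 [1y] swap r/1=28/597: DF=(1 − 28/597·(0))/(1+28/597) = 597/625 ≈ 0.955200
step 2 [2y] zero: DF = P = 9393/10000 ≈ 0.939300
step 3 [3y] swap r/1=783/28162: DF=(1 − 783/28162·(0.955200+0.939300))/(1+783/28162) = 9217/10000 ≈ 0.921700
step 4 [4y] swap r/1=636/18445: DF=(1 − 636/18445·(0.955200+0.939300+0.921700))/(1+636/18445) = 1091/1250 ≈ 0.872800
step 5 [5y] bond c/1=7/100: DF=(1189023/1000000 − 7/100·(0.955200+0.939300+0.921700+0.872800))/(1+7/100) = 8699/10000 ≈ 0.869900
step 6 [6y] swap r/1=1731/53858: DF=(1 − 1731/53858·(0.955200+0.939300+0.921700+0.872800+0.869900))/(1+1731/53858) = 8269/10000 ≈ 0.826900
step 7 [7y] swap r/1=361/10282: DF=(1 − 361/10282·(0.955200+0.939300+0.921700+0.872800+0.869900+0.826900))/(1+361/10282) = 3917/5000 ≈ 0.783400
step 8 [8y] swap r/1=2299/69393: DF=(1 − 2299/69393·(0.955200+0.939300+0.921700+0.872800+0.869900+0.826900+0.783400))/(1+2299/69393) = 7701/10000 ≈ 0.770100

1 1 597/625
2 2 9393/10000
3 3 9217/10000
4 4 1091/1250
5 5 8699/10000
6 6 8269/10000
7 7 3917/5000
8 8 7701/10000
DF(8y) = 7701/10000 ≈ 0.770100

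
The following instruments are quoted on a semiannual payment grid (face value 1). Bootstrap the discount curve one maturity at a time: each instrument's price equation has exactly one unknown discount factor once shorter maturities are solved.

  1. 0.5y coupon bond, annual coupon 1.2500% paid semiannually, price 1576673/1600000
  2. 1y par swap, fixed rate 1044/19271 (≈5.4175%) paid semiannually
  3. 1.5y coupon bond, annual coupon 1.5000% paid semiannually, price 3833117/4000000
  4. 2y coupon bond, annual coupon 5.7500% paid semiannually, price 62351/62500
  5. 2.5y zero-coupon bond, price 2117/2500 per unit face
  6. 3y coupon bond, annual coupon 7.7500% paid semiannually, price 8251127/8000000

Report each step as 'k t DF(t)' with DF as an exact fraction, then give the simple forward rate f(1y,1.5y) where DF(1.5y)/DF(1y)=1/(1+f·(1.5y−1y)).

1 1/2 9793/10000
2 1 4739/5000
3 3/2 1171/1250
4 2 8897/10000
5 5/2 2117/2500
6 3 8213/10000
f(1y,1.5y) = ((4739/5000)/(1171/1250) − 1)/(1/2) = 55/2342 ≈ 2.3484%

step 1 [0.5y] bond c/2=1/160: DF=(1576673/1600000 − 1/160·(0))/(1+1/160) = 9793/10000 ≈ 0.979300
step 2 [1y] swap r/2=522/19271: DF=(1 − 522/19271·(0.979300))/(1+522/19271) = 4739/5000 ≈ 0.947800
step 3 [1.5y] bond c/2=3/400: DF=(3833117/4000000 − 3/400·(0.979300+0.947800))/(1+3/400) = 1171/1250 ≈ 0.936800
step 4 [2y] bond c/2=23/800: DF=(62351/62500 − 23/800·(0.979300+0.947800+0.936800))/(1+23/800) = 8897/10000 ≈ 0.889700
step 5 [2.5y] zero: DF = P = 2117/2500 ≈ 0.846800
step 6 [3y] bond c/2=31/800: DF=(8251127/8000000 − 31/800·(0.979300+0.947800+0.936800+0.889700+0.846800))/(1+31/800) = 8213/10000 ≈ 0.821300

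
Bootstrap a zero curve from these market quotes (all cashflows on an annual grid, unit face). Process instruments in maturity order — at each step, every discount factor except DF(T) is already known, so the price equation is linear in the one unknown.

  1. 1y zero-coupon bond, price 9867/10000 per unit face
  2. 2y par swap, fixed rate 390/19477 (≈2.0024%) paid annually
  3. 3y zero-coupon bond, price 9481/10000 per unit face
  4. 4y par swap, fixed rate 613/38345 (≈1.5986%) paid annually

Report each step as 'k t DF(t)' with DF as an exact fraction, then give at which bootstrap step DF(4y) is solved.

step 1 [1y] zero: DF = P = 9867/10000 ≈ 0.986700
step 2 [2y] swap r/1=390/19477: DF=(1 − 390/19477·(0.986700))/(1+390/19477) = 961/1000 ≈ 0.961000
step 3 [3y] zero: DF = P = 9481/10000 ≈ 0.948100
step 4 [4y] swap r/1=613/38345: DF=(1 − 613/38345·(0.986700+0.961000+0.948100))/(1+613/38345) = 9387/10000 ≈ 0.938700

1 1 9867/10000
2 2 961/1000
3 3 9481/10000
4 4 9387/10000
DF(4y) is solved at step 4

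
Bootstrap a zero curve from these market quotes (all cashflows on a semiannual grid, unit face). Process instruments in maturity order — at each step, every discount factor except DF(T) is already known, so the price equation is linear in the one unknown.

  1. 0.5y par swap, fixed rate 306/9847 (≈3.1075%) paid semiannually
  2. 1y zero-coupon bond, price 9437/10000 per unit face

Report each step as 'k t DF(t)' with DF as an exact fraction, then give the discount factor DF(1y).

1 1/2 9847/10000
2 1 9437/10000
DF(1y) = 9437/10000 ≈ 0.943700

step 1 [0.5y] swap r/2=153/9847: DF=(1 − 153/9847·(0))/(1+153/9847) = 9847/10000 ≈ 0.984700
step 2 [1y] zero: DF = P = 9437/10000 ≈ 0.943700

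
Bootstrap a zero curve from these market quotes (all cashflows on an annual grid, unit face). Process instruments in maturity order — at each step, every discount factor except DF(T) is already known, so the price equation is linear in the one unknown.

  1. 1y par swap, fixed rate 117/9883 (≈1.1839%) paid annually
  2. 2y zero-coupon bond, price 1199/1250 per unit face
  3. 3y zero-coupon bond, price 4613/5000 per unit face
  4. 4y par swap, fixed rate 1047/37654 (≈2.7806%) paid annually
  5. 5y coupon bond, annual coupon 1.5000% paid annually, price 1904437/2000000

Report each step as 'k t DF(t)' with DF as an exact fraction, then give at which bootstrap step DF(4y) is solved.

step 1 [1y] swap r/1=117/9883: DF=(1 − 117/9883·(0))/(1+117/9883) = 9883/10000 ≈ 0.988300
step 2 [2y] zero: DF = P = 1199/1250 ≈ 0.959200
step 3 [3y] zero: DF = P = 4613/5000 ≈ 0.922600
step 4 [4y] swap r/1=1047/37654: DF=(1 − 1047/37654·(0.988300+0.959200+0.922600))/(1+1047/37654) = 8953/10000 ≈ 0.895300
step 5 [5y] bond c/1=3/200: DF=(1904437/2000000 − 3/200·(0.988300+0.959200+0.922600+0.895300))/(1+3/200) = 353/400 ≈ 0.882500

1 1 9883/10000
2 2 1199/1250
3 3 4613/5000
4 4 8953/10000
5 5 353/400
DF(4y) is solved at step 4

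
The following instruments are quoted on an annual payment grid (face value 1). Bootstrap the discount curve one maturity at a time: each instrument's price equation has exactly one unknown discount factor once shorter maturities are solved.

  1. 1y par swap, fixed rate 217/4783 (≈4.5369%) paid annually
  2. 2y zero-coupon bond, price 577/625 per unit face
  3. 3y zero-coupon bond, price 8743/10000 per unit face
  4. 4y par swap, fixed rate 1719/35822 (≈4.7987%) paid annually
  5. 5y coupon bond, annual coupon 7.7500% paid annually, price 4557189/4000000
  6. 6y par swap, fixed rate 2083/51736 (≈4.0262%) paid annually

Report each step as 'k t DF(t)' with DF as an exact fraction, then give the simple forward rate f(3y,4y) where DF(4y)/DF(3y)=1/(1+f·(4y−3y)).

step 1 [1y] swap r/1=217/4783: DF=(1 − 217/4783·(0))/(1+217/4783) = 4783/5000 ≈ 0.956600
step 2 [2y] zero: DF = P = 577/625 ≈ 0.923200
step 3 [3y] zero: DF = P = 8743/10000 ≈ 0.874300
step 4 [4y] swap r/1=1719/35822: DF=(1 − 1719/35822·(0.956600+0.923200+0.874300))/(1+1719/35822) = 8281/10000 ≈ 0.828100
step 5 [5y] bond c/1=31/400: DF=(4557189/4000000 − 31/400·(0.956600+0.923200+0.874300+0.828100))/(1+31/400) = 7997/10000 ≈ 0.799700
step 6 [6y] swap r/1=2083/51736: DF=(1 − 2083/51736·(0.956600+0.923200+0.874300+0.828100+0.799700))/(1+2083/51736) = 7917/10000 ≈ 0.791700

1 1 4783/5000
2 2 577/625
3 3 8743/10000
4 4 8281/10000
5 5 7997/10000
6 6 7917/10000
f(3y,4y) = ((8743/10000)/(8281/10000) − 1)/(1) = 66/1183 ≈ 5.5790%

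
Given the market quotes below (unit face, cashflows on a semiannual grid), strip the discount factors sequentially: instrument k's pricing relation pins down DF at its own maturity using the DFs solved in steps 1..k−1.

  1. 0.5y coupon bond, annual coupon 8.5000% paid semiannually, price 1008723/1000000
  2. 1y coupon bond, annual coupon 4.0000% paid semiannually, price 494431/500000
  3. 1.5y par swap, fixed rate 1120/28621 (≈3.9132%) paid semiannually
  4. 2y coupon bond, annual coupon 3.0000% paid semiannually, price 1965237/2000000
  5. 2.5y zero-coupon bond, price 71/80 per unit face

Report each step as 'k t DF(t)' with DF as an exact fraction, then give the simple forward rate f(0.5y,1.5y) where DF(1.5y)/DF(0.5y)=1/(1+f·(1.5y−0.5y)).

step 1 [0.5y] bond c/2=17/400: DF=(1008723/1000000 − 17/400·(0))/(1+17/400) = 2419/2500 ≈ 0.967600
step 2 [1y] bond c/2=1/50: DF=(494431/500000 − 1/50·(0.967600))/(1+1/50) = 1901/2000 ≈ 0.950500
step 3 [1.5y] swap r/2=560/28621: DF=(1 − 560/28621·(0.967600+0.950500))/(1+560/28621) = 118/125 ≈ 0.944000
step 4 [2y] bond c/2=3/200: DF=(1965237/2000000 − 3/200·(0.967600+0.950500+0.944000))/(1+3/200) = 4629/5000 ≈ 0.925800
step 5 [2.5y] zero: DF = P = 71/80 ≈ 0.887500

1 1/2 2419/2500
2 1 1901/2000
3 3/2 118/125
4 2 4629/5000
5 5/2 71/80
f(0.5y,1.5y) = ((2419/2500)/(118/125) − 1)/(1) = 1/40 ≈ 2.5000%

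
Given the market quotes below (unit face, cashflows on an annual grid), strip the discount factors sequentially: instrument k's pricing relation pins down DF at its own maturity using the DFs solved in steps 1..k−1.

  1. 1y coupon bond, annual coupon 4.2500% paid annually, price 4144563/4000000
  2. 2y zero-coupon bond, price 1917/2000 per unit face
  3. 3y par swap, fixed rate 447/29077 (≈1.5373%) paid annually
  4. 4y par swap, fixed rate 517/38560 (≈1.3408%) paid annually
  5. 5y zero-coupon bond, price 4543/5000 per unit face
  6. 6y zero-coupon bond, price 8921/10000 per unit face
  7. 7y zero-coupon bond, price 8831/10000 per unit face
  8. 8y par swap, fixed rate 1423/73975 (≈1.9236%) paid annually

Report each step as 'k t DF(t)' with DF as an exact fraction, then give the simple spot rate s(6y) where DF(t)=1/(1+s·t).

step 1 [1y] bond c/1=17/400: DF=(4144563/4000000 − 17/400·(0))/(1+17/400) = 9939/10000 ≈ 0.993900
step 2 [2y] zero: DF = P = 1917/2000 ≈ 0.958500
step 3 [3y] swap r/1=447/29077: DF=(1 − 447/29077·(0.993900+0.958500))/(1+447/29077) = 9553/10000 ≈ 0.955300
step 4 [4y] swap r/1=517/38560: DF=(1 − 517/38560·(0.993900+0.958500+0.955300))/(1+517/38560) = 9483/10000 ≈ 0.948300
step 5 [5y] zero: DF = P = 4543/5000 ≈ 0.908600
step 6 [6y] zero: DF = P = 8921/10000 ≈ 0.892100
step 7 [7y] zero: DF = P = 8831/10000 ≈ 0.883100
step 8 [8y] swap r/1=1423/73975: DF=(1 − 1423/73975·(0.993900+0.958500+0.955300+0.948300+0.908600+0.892100+0.883100))/(1+1423/73975) = 8577/10000 ≈ 0.857700

1 1 9939/10000
2 2 1917/2000
3 3 9553/10000
4 4 9483/10000
5 5 4543/5000
6 6 8921/10000
7 7 8831/10000
8 8 8577/10000
s(6y) = (1/(8921/10000) − 1)/(6) = 1079/53526 ≈ 2.0158%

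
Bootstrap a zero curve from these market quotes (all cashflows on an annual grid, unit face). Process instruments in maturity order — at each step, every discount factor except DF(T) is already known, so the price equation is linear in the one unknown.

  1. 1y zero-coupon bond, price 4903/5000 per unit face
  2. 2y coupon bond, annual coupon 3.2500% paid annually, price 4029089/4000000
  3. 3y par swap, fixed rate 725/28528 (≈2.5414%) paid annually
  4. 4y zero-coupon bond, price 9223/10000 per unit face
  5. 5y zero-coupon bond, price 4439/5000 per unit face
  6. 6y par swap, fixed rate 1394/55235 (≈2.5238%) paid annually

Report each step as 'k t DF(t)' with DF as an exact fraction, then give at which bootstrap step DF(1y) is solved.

step 1 [1y] zero: DF = P = 4903/5000 ≈ 0.980600
step 2 [2y] bond c/1=13/400: DF=(4029089/4000000 − 13/400·(0.980600))/(1+13/400) = 9447/10000 ≈ 0.944700
step 3 [3y] swap r/1=725/28528: DF=(1 − 725/28528·(0.980600+0.944700))/(1+725/28528) = 371/400 ≈ 0.927500
step 4 [4y] zero: DF = P = 9223/10000 ≈ 0.922300
step 5 [5y] zero: DF = P = 4439/5000 ≈ 0.887800
step 6 [6y] swap r/1=1394/55235: DF=(1 − 1394/55235·(0.980600+0.944700+0.927500+0.922300+0.887800))/(1+1394/55235) = 4303/5000 ≈ 0.860600

1 1 4903/5000
2 2 9447/10000
3 3 371/400
4 4 9223/10000
5 5 4439/5000
6 6 4303/5000
DF(1y) is solved at step 1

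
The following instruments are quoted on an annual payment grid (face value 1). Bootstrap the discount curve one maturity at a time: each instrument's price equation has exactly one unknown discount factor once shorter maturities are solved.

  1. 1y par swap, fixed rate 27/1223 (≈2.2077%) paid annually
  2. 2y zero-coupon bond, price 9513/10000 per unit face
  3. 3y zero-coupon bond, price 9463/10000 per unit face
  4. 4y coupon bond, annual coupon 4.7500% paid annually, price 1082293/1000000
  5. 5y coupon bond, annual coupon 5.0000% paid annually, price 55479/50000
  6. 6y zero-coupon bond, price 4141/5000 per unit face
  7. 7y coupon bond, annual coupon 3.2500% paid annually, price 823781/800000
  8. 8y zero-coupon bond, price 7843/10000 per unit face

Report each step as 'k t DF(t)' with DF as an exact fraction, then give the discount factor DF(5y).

1 1 1223/1250
2 2 9513/10000
3 3 9463/10000
4 4 2257/2500
5 5 548/625
6 6 4141/5000
7 7 8247/10000
8 8 7843/10000
DF(5y) = 548/625 ≈ 0.876800

step 1 [1y] swap r/1=27/1223: DF=(1 − 27/1223·(0))/(1+27/1223) = 1223/1250 ≈ 0.978400
step 2 [2y] zero: DF = P = 9513/10000 ≈ 0.951300
step 3 [3y] zero: DF = P = 9463/10000 ≈ 0.946300
step 4 [4y] bond c/1=19/400: DF=(1082293/1000000 − 19/400·(0.978400+0.951300+0.946300))/(1+19/400) = 2257/2500 ≈ 0.902800
step 5 [5y] bond c/1=1/20: DF=(55479/50000 − 1/20·(0.978400+0.951300+0.946300+0.902800))/(1+1/20) = 548/625 ≈ 0.876800
step 6 [6y] zero: DF = P = 4141/5000 ≈ 0.828200
step 7 [7y] bond c/1=13/400: DF=(823781/800000 − 13/400·(0.978400+0.951300+0.946300+0.902800+0.876800+0.828200))/(1+13/400) = 8247/10000 ≈ 0.824700
step 8 [8y] zero: DF = P = 7843/10000 ≈ 0.784300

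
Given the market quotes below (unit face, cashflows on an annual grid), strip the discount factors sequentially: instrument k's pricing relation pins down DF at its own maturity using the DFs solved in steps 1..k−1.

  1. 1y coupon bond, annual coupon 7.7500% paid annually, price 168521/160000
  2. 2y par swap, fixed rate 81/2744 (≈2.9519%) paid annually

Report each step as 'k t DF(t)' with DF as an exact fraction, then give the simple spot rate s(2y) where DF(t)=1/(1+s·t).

1 1 391/400
2 2 9433/10000
s(2y) = (1/(9433/10000) − 1)/(2) = 567/18866 ≈ 3.0054%

step 1 [1y] bond c/1=31/400: DF=(168521/160000 − 31/400·(0))/(1+31/400) = 391/400 ≈ 0.977500
step 2 [2y] swap r/1=81/2744: DF=(1 − 81/2744·(0.977500))/(1+81/2744) = 9433/10000 ≈ 0.943300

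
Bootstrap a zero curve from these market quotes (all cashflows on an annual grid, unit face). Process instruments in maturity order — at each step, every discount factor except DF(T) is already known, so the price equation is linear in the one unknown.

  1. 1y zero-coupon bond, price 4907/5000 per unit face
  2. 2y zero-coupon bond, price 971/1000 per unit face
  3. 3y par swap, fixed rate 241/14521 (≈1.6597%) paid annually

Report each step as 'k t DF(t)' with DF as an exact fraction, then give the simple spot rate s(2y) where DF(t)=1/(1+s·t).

step 1 [1y] zero: DF = P = 4907/5000 ≈ 0.981400
step 2 [2y] zero: DF = P = 971/1000 ≈ 0.971000
step 3 [3y] swap r/1=241/14521: DF=(1 − 241/14521·(0.981400+0.971000))/(1+241/14521) = 4759/5000 ≈ 0.951800

1 1 4907/5000
2 2 971/1000
3 3 4759/5000
s(2y) = (1/(971/1000) − 1)/(2) = 29/1942 ≈ 1.4933%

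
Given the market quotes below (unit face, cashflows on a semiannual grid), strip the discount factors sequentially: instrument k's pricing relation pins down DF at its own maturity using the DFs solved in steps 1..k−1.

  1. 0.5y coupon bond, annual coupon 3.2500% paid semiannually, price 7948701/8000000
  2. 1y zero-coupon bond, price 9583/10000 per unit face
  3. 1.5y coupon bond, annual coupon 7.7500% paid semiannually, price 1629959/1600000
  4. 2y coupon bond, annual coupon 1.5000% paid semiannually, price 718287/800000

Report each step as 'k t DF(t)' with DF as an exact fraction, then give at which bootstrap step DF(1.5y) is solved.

step 1 [0.5y] bond c/2=13/800: DF=(7948701/8000000 − 13/800·(0))/(1+13/800) = 9777/10000 ≈ 0.977700
step 2 [1y] zero: DF = P = 9583/10000 ≈ 0.958300
step 3 [1.5y] bond c/2=31/800: DF=(1629959/1600000 − 31/800·(0.977700+0.958300))/(1+31/800) = 1817/2000 ≈ 0.908500
step 4 [2y] bond c/2=3/400: DF=(718287/800000 − 3/400·(0.977700+0.958300+0.908500))/(1+3/400) = 87/100 ≈ 0.870000

1 1/2 9777/10000
2 1 9583/10000
3 3/2 1817/2000
4 2 87/100
DF(1.5y) is solved at step 3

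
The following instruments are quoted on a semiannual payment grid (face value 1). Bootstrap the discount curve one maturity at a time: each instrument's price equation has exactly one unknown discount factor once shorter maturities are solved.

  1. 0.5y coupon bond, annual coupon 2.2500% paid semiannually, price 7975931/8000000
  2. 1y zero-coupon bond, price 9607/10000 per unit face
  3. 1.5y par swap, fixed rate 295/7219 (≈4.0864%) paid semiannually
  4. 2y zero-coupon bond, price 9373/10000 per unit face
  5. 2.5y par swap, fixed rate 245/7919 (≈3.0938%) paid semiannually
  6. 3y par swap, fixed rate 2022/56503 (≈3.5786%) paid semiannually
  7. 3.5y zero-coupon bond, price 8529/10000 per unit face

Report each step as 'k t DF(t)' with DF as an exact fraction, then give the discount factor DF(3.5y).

step 1 [0.5y] bond c/2=9/800: DF=(7975931/8000000 − 9/800·(0))/(1+9/800) = 9859/10000 ≈ 0.985900
step 2 [1y] zero: DF = P = 9607/10000 ≈ 0.960700
step 3 [1.5y] swap r/2=295/14438: DF=(1 − 295/14438·(0.985900+0.960700))/(1+295/14438) = 941/1000 ≈ 0.941000
step 4 [2y] zero: DF = P = 9373/10000 ≈ 0.937300
step 5 [2.5y] swap r/2=245/15838: DF=(1 − 245/15838·(0.985900+0.960700+0.941000+0.937300))/(1+245/15838) = 1853/2000 ≈ 0.926500
step 6 [3y] swap r/2=1011/56503: DF=(1 − 1011/56503·(0.985900+0.960700+0.941000+0.937300+0.926500))/(1+1011/56503) = 8989/10000 ≈ 0.898900
step 7 [3.5y] zero: DF = P = 8529/10000 ≈ 0.852900

1 1/2 9859/10000
2 1 9607/10000
3 3/2 941/1000
4 2 9373/10000
5 5/2 1853/2000
6 3 8989/10000
7 7/2 8529/10000
DF(3.5y) = 8529/10000 ≈ 0.852900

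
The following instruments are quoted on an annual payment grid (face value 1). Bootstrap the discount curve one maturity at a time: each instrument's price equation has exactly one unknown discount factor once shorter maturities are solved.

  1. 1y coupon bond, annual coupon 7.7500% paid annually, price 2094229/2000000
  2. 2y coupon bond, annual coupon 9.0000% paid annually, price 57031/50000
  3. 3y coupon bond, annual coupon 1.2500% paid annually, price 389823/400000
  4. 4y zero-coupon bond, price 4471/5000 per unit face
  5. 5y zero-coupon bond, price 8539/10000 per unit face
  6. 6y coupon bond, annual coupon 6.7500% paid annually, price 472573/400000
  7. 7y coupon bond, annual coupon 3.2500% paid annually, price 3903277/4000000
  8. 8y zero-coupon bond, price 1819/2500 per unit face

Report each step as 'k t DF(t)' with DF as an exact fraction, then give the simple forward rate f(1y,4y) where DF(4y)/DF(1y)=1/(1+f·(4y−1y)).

1 1 4859/5000
2 2 4831/5000
3 3 4693/5000
4 4 4471/5000
5 5 8539/10000
6 6 8143/10000
7 7 7739/10000
8 8 1819/2500
f(1y,4y) = ((4859/5000)/(4471/5000) − 1)/(3) = 388/13413 ≈ 2.8927%

step 1 [1y] bond c/1=31/400: DF=(2094229/2000000 − 31/400·(0))/(1+31/400) = 4859/5000 ≈ 0.971800
step 2 [2y] bond c/1=9/100: DF=(57031/50000 − 9/100·(0.971800))/(1+9/100) = 4831/5000 ≈ 0.966200
step 3 [3y] bond c/1=1/80: DF=(389823/400000 − 1/80·(0.971800+0.966200))/(1+1/80) = 4693/5000 ≈ 0.938600
step 4 [4y] zero: DF = P = 4471/5000 ≈ 0.894200
step 5 [5y] zero: DF = P = 8539/10000 ≈ 0.853900
step 6 [6y] bond c/1=27/400: DF=(472573/400000 − 27/400·(0.971800+0.966200+0.938600+0.894200+0.853900))/(1+27/400) = 8143/10000 ≈ 0.814300
step 7 [7y] bond c/1=13/400: DF=(3903277/4000000 − 13/400·(0.971800+0.966200+0.938600+0.894200+0.853900+0.814300))/(1+13/400) = 7739/10000 ≈ 0.773900
step 8 [8y] zero: DF = P = 1819/2500 ≈ 0.727600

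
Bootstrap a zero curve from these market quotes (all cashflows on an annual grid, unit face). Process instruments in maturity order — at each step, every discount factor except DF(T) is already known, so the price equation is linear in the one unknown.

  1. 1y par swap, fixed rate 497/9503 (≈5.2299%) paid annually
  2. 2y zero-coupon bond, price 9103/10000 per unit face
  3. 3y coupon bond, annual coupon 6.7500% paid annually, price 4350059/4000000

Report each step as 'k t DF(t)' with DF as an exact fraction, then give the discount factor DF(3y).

1 1 9503/10000
2 2 9103/10000
3 3 9011/10000
DF(3y) = 9011/10000 ≈ 0.901100

step 1 [1y] swap r/1=497/9503: DF=(1 − 497/9503·(0))/(1+497/9503) = 9503/10000 ≈ 0.950300
step 2 [2y] zero: DF = P = 9103/10000 ≈ 0.910300
step 3 [3y] bond c/1=27/400: DF=(4350059/4000000 − 27/400·(0.950300+0.910300))/(1+27/400) = 9011/10000 ≈ 0.901100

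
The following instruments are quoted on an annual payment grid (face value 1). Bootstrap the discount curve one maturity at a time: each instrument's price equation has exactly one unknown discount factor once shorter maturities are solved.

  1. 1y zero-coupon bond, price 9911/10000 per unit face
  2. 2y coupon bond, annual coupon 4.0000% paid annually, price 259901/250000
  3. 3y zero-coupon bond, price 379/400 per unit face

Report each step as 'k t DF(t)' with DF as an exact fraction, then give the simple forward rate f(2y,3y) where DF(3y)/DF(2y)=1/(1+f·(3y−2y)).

1 1 9911/10000
2 2 1923/2000
3 3 379/400
f(2y,3y) = ((1923/2000)/(379/400) − 1)/(1) = 28/1895 ≈ 1.4776%

step 1 [1y] zero: DF = P = 9911/10000 ≈ 0.991100
step 2 [2y] bond c/1=1/25: DF=(259901/250000 − 1/25·(0.991100))/(1+1/25) = 1923/2000 ≈ 0.961500
step 3 [3y] zero: DF = P = 379/400 ≈ 0.947500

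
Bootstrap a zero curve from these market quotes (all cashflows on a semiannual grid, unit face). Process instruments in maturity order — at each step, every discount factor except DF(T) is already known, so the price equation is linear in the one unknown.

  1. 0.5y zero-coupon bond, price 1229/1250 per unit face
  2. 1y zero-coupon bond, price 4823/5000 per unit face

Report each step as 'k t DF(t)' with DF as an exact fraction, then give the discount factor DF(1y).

1 1/2 1229/1250
2 1 4823/5000
DF(1y) = 4823/5000 ≈ 0.964600

step 1 [0.5y] zero: DF = P = 1229/1250 ≈ 0.983200
step 2 [1y] zero: DF = P = 4823/5000 ≈ 0.964600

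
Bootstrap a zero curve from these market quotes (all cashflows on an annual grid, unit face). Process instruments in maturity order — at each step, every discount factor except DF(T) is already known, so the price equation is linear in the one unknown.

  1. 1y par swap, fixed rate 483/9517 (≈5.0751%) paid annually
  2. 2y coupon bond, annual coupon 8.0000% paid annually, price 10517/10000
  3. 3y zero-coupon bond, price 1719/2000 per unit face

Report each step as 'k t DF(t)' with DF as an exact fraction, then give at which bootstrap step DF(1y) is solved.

1 1 9517/10000
2 2 9033/10000
3 3 1719/2000
DF(1y) is solved at step 1

step 1 [1y] swap r/1=483/9517: DF=(1 − 483/9517·(0))/(1+483/9517) = 9517/10000 ≈ 0.951700
step 2 [2y] bond c/1=2/25: DF=(10517/10000 − 2/25·(0.951700))/(1+2/25) = 9033/10000 ≈ 0.903300
step 3 [3y] zero: DF = P = 1719/2000 ≈ 0.859500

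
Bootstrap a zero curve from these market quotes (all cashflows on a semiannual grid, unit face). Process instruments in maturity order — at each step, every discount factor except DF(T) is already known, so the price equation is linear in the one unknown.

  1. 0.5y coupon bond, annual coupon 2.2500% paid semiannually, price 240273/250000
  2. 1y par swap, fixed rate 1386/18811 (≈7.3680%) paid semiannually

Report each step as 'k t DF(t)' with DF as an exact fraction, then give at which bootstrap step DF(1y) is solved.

1 1/2 594/625
2 1 9307/10000
DF(1y) is solved at step 2

step 1 [0.5y] bond c/2=9/800: DF=(240273/250000 − 9/800·(0))/(1+9/800) = 594/625 ≈ 0.950400
step 2 [1y] swap r/2=693/18811: DF=(1 − 693/18811·(0.950400))/(1+693/18811) = 9307/10000 ≈ 0.930700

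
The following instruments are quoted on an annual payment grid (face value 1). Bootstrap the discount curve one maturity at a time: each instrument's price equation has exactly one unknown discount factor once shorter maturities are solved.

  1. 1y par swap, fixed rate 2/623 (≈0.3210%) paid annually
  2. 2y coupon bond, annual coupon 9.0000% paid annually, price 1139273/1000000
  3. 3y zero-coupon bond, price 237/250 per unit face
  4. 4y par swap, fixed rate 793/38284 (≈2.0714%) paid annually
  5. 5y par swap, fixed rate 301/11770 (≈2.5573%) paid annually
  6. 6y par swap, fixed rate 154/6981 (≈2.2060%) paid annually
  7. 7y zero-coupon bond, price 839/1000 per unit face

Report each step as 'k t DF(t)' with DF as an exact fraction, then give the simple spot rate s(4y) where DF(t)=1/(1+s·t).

step 1 [1y] swap r/1=2/623: DF=(1 − 2/623·(0))/(1+2/623) = 623/625 ≈ 0.996800
step 2 [2y] bond c/1=9/100: DF=(1139273/1000000 − 9/100·(0.996800))/(1+9/100) = 9629/10000 ≈ 0.962900
step 3 [3y] zero: DF = P = 237/250 ≈ 0.948000
step 4 [4y] swap r/1=793/38284: DF=(1 − 793/38284·(0.996800+0.962900+0.948000))/(1+793/38284) = 9207/10000 ≈ 0.920700
step 5 [5y] swap r/1=301/11770: DF=(1 − 301/11770·(0.996800+0.962900+0.948000+0.920700))/(1+301/11770) = 2199/2500 ≈ 0.879600
step 6 [6y] swap r/1=154/6981: DF=(1 − 154/6981·(0.996800+0.962900+0.948000+0.920700+0.879600))/(1+154/6981) = 548/625 ≈ 0.876800
step 7 [7y] zero: DF = P = 839/1000 ≈ 0.839000

1 1 623/625
2 2 9629/10000
3 3 237/250
4 4 9207/10000
5 5 2199/2500
6 6 548/625
7 7 839/1000
s(4y) = (1/(9207/10000) − 1)/(4) = 793/36828 ≈ 2.1533%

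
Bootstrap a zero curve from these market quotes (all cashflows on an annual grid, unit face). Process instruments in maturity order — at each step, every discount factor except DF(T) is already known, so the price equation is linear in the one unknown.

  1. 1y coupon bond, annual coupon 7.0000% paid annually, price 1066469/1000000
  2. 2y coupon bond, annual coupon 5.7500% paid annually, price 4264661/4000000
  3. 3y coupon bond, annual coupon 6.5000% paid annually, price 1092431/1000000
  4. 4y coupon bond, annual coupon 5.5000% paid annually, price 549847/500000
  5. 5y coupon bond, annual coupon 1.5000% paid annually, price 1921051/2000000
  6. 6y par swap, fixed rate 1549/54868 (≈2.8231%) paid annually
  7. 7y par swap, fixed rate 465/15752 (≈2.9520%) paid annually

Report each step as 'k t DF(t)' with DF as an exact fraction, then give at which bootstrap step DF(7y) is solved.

1 1 9967/10000
2 2 477/500
3 3 9067/10000
4 4 4467/5000
5 5 8909/10000
6 6 8451/10000
7 7 407/500
DF(7y) is solved at step 7

step 1 [1y] bond c/1=7/100: DF=(1066469/1000000 − 7/100·(0))/(1+7/100) = 9967/10000 ≈ 0.996700
step 2 [2y] bond c/1=23/400: DF=(4264661/4000000 − 23/400·(0.996700))/(1+23/400) = 477/500 ≈ 0.954000
step 3 [3y] bond c/1=13/200: DF=(1092431/1000000 − 13/200·(0.996700+0.954000))/(1+13/200) = 9067/10000 ≈ 0.906700
step 4 [4y] bond c/1=11/200: DF=(549847/500000 − 11/200·(0.996700+0.954000+0.906700))/(1+11/200) = 4467/5000 ≈ 0.893400
step 5 [5y] bond c/1=3/200: DF=(1921051/2000000 − 3/200·(0.996700+0.954000+0.906700+0.893400))/(1+3/200) = 8909/10000 ≈ 0.890900
step 6 [6y] swap r/1=1549/54868: DF=(1 − 1549/54868·(0.996700+0.954000+0.906700+0.893400+0.890900))/(1+1549/54868) = 8451/10000 ≈ 0.845100
step 7 [7y] swap r/1=465/15752: DF=(1 − 465/15752·(0.996700+0.954000+0.906700+0.893400+0.890900+0.845100))/(1+465/15752) = 407/500 ≈ 0.814000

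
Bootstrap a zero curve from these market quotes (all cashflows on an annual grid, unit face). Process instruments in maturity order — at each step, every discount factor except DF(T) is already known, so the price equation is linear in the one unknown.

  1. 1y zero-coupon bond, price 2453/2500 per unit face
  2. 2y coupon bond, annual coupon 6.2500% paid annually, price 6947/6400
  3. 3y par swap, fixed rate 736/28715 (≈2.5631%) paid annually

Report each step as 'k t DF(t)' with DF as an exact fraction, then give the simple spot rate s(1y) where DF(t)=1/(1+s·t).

step 1 [1y] zero: DF = P = 2453/2500 ≈ 0.981200
step 2 [2y] bond c/1=1/16: DF=(6947/6400 − 1/16·(0.981200))/(1+1/16) = 9639/10000 ≈ 0.963900
step 3 [3y] swap r/1=736/28715: DF=(1 − 736/28715·(0.981200+0.963900))/(1+736/28715) = 579/625 ≈ 0.926400

1 1 2453/2500
2 2 9639/10000
3 3 579/625
s(1y) = (1/(2453/2500) − 1)/(1) = 47/2453 ≈ 1.9160%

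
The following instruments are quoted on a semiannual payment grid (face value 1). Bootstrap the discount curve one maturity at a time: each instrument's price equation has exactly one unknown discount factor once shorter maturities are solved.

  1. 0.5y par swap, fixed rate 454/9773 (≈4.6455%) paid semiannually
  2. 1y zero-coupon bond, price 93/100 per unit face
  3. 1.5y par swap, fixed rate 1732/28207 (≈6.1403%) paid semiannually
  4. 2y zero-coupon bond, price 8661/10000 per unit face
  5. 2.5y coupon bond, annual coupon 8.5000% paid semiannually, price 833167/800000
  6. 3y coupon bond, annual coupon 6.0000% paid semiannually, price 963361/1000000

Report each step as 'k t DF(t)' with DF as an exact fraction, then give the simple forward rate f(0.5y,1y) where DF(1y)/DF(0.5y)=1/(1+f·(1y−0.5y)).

step 1 [0.5y] swap r/2=227/9773: DF=(1 − 227/9773·(0))/(1+227/9773) = 9773/10000 ≈ 0.977300
step 2 [1y] zero: DF = P = 93/100 ≈ 0.930000
step 3 [1.5y] swap r/2=866/28207: DF=(1 − 866/28207·(0.977300+0.930000))/(1+866/28207) = 4567/5000 ≈ 0.913400
step 4 [2y] zero: DF = P = 8661/10000 ≈ 0.866100
step 5 [2.5y] bond c/2=17/400: DF=(833167/800000 − 17/400·(0.977300+0.930000+0.913400+0.866100))/(1+17/400) = 8487/10000 ≈ 0.848700
step 6 [3y] bond c/2=3/100: DF=(963361/1000000 − 3/100·(0.977300+0.930000+0.913400+0.866100+0.848700))/(1+3/100) = 502/625 ≈ 0.803200

1 1/2 9773/10000
2 1 93/100
3 3/2 4567/5000
4 2 8661/10000
5 5/2 8487/10000
6 3 502/625
f(0.5y,1y) = ((9773/10000)/(93/100) − 1)/(1/2) = 473/4650 ≈ 10.1720%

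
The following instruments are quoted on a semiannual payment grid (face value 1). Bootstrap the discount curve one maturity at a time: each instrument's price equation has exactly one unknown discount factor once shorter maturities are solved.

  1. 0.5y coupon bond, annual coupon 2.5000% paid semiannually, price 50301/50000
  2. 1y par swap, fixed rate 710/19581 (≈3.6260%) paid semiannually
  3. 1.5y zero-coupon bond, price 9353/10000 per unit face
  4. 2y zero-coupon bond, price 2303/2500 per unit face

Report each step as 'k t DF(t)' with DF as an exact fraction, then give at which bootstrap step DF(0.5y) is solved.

step 1 [0.5y] bond c/2=1/80: DF=(50301/50000 − 1/80·(0))/(1+1/80) = 621/625 ≈ 0.993600
step 2 [1y] swap r/2=355/19581: DF=(1 − 355/19581·(0.993600))/(1+355/19581) = 1929/2000 ≈ 0.964500
step 3 [1.5y] zero: DF = P = 9353/10000 ≈ 0.935300
step 4 [2y] zero: DF = P = 2303/2500 ≈ 0.921200

1 1/2 621/625
2 1 1929/2000
3 3/2 9353/10000
4 2 2303/2500
DF(0.5y) is solved at step 1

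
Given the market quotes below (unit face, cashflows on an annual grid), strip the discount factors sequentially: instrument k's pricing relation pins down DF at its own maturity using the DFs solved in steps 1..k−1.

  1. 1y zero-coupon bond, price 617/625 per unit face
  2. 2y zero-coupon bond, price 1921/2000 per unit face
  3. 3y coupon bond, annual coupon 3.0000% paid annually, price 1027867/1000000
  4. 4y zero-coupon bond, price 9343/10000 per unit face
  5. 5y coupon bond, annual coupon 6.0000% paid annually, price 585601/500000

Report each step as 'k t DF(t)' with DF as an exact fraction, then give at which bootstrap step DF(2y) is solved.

1 1 617/625
2 2 1921/2000
3 3 2353/2500
4 4 9343/10000
5 5 1777/2000
DF(2y) is solved at step 2

step 1 [1y] zero: DF = P = 617/625 ≈ 0.987200
step 2 [2y] zero: DF = P = 1921/2000 ≈ 0.960500
step 3 [3y] bond c/1=3/100: DF=(1027867/1000000 − 3/100·(0.987200+0.960500))/(1+3/100) = 2353/2500 ≈ 0.941200
step 4 [4y] zero: DF = P = 9343/10000 ≈ 0.934300
step 5 [5y] bond c/1=3/50: DF=(585601/500000 − 3/50·(0.987200+0.960500+0.941200+0.934300))/(1+3/50) = 1777/2000 ≈ 0.888500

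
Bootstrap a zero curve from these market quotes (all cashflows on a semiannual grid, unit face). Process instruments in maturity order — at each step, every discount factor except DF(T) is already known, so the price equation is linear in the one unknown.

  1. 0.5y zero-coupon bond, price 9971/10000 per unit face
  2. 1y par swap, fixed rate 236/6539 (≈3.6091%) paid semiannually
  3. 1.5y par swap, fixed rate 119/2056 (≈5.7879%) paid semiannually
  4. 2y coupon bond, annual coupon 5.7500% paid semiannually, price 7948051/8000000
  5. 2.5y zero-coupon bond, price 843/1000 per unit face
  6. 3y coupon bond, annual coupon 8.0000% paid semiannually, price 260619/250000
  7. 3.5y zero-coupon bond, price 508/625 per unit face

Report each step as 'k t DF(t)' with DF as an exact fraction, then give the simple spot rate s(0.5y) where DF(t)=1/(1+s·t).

step 1 [0.5y] zero: DF = P = 9971/10000 ≈ 0.997100
step 2 [1y] swap r/2=118/6539: DF=(1 − 118/6539·(0.997100))/(1+118/6539) = 4823/5000 ≈ 0.964600
step 3 [1.5y] swap r/2=119/4112: DF=(1 − 119/4112·(0.997100+0.964600))/(1+119/4112) = 9167/10000 ≈ 0.916700
step 4 [2y] bond c/2=23/800: DF=(7948051/8000000 − 23/800·(0.997100+0.964600+0.916700))/(1+23/800) = 8853/10000 ≈ 0.885300
step 5 [2.5y] zero: DF = P = 843/1000 ≈ 0.843000
step 6 [3y] bond c/2=1/25: DF=(260619/250000 − 1/25·(0.997100+0.964600+0.916700+0.885300+0.843000))/(1+1/25) = 2063/2500 ≈ 0.825200
step 7 [3.5y] zero: DF = P = 508/625 ≈ 0.812800

1 1/2 9971/10000
2 1 4823/5000
3 3/2 9167/10000
4 2 8853/10000
5 5/2 843/1000
6 3 2063/2500
7 7/2 508/625
s(0.5y) = (1/(9971/10000) − 1)/(1/2) = 58/9971 ≈ 0.5817%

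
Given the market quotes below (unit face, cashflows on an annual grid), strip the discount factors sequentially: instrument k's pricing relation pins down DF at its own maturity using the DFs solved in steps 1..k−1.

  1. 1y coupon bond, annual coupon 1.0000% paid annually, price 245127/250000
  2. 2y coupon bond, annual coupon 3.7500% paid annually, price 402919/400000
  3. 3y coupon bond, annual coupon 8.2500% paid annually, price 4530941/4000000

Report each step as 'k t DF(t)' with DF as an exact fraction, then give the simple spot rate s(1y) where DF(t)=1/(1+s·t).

step 1 [1y] bond c/1=1/100: DF=(245127/250000 − 1/100·(0))/(1+1/100) = 2427/2500 ≈ 0.970800
step 2 [2y] bond c/1=3/80: DF=(402919/400000 − 3/80·(0.970800))/(1+3/80) = 4679/5000 ≈ 0.935800
step 3 [3y] bond c/1=33/400: DF=(4530941/4000000 − 33/400·(0.970800+0.935800))/(1+33/400) = 9011/10000 ≈ 0.901100

1 1 2427/2500
2 2 4679/5000
3 3 9011/10000
s(1y) = (1/(2427/2500) − 1)/(1) = 73/2427 ≈ 3.0078%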